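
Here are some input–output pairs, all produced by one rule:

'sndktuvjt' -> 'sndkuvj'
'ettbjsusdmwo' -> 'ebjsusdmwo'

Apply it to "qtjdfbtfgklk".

Each output is the input with this applied: remove every "t".
"qtjdfbtfgklk" → "qjdfbfgklk".

qjdfbfgklk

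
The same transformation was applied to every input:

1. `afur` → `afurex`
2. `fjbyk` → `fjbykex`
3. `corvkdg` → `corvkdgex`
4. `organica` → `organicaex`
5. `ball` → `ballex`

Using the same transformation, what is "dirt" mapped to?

dirtex

The rule is to append "ex".
For "dirt" the result is "dirtex".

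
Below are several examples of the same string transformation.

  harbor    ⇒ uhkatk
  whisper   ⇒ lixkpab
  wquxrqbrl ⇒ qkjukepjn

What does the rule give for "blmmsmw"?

flfpuef

The rule is to shift every letter 7 places backward in the alphabet (wrapping around), then move the first 3 characters to the end (rotate left by 3).
Starting from "blmmsmw": after the first operation, "uefflfp"; after the second, "flfpuef".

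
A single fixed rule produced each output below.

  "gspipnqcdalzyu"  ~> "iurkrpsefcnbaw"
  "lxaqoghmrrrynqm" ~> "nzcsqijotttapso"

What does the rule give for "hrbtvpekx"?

jtdvxrgmz

The pattern: shift every letter 2 places forward in the alphabet (wrapping around).
"hrbtvpekx" → "jtdvxrgmz".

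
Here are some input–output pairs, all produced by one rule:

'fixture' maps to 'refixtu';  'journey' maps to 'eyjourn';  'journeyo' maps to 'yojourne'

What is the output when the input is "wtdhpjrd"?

rdwtdhpj

The pattern: move the last 2 characters to the front (rotate right by 2).
Doing the same to "wtdhpjrd": "rdwtdhpj".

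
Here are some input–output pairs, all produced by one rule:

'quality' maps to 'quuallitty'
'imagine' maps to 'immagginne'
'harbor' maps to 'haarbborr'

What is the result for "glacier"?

Looking at the pairs, the operation is to repeat every character 3 times, then keep every other character starting from the second (positions 2nd, 4th, 6th, ...).
Doing the same to "glacier": "gllaccieer".

gllaccieer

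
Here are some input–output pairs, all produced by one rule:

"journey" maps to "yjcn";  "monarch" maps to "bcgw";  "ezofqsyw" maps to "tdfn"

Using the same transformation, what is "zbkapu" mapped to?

oze

In each case the input is transformed by: shift every letter 11 places backward in the alphabet (wrapping around), then keep every other character starting from the first (positions 1st, 3rd, 5th, ...).
Applying both steps to "zbkapu": "oqzpej", then "oze".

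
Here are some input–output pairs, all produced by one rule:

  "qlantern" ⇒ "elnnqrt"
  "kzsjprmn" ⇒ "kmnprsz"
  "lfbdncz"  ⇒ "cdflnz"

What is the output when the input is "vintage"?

egintv

The rule is to sort the characters into alphabetical order, then delete the first character.
For "vintage", step one produces "aegintv"; step two turns that into "egintv".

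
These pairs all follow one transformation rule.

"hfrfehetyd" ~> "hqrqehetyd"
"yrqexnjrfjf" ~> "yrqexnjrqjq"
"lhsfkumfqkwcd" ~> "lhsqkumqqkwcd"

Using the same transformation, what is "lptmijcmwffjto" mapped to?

lptmijcmwqqjto

The transformation: replace every "f" with "q".
Doing the same to "lptmijcmwffjto": "lptmijcmwqqjto".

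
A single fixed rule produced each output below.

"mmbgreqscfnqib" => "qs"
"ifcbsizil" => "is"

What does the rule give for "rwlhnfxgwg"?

Rule — take characters alternately from the front and the back (1st, last, 2nd, 2nd-last, ...), then keep only the last 2 characters.
Starting from "rwlhnfxgwg": after the first operation, "rgwwlghxnf"; after the second, "nf".
(Check on "mmbgreqscfnqib": → "mbmibqgnrfecqs" → "qs" ✓)

nf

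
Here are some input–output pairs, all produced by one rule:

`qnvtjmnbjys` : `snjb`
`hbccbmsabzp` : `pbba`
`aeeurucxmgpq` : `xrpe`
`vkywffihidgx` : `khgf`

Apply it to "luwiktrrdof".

urkf

In each case the input is transformed by: keep one character in every 3, starting at position 2 (positions 2nd, 5th, 8th, ...), then sort the characters into reverse alphabetical order.
For "luwiktrrdof", step one produces "ukrf"; step two turns that into "urkf".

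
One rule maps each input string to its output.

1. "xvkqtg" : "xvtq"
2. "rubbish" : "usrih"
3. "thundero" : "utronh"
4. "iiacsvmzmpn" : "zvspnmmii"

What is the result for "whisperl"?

wsrpli

Each output is the input with this applied: sort the characters into reverse alphabetical order, then delete the last 2 characters.
On "whisperl": the first step gives "wsrplihe", and the second then gives "wsrpli".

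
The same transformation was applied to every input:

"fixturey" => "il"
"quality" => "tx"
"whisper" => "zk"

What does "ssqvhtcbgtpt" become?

In each case the input is transformed by: shift every letter 3 places forward in the alphabet (wrapping around), then keep only the first 2 characters.
Working it through for "ssqvhtcbgtpt": intermediate "vvtykwfejwsw", final "vv".

vv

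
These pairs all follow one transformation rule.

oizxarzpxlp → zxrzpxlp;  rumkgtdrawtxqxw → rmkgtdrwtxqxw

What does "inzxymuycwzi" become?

Each output is the input with this applied: remove every vowel.
"inzxymuycwzi" → "nzxymycwz".

nzxymycwz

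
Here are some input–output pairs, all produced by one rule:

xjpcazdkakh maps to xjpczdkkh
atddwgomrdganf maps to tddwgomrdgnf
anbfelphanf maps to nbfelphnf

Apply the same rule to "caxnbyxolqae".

In each case the input is transformed by: remove every "a".
Doing the same to "caxnbyxolqae": "cxnbyxolqe".

cxnbyxolqe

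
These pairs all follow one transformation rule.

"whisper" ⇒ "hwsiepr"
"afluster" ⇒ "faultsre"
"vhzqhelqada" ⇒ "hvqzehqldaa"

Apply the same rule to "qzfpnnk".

zqpfnnk

The rule is to swap each adjacent pair of characters (1↔2, 3↔4, ...).
So "qzfpnnk" becomes "zqpfnnk".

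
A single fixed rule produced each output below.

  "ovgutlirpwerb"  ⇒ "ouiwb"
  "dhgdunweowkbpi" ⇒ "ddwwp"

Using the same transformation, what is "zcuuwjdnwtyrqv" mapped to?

zudtq

Each output is the input with this applied: keep one character in every 3, starting at position 1 (positions 1st, 4th, 7th, ...).
So "zcuuwjdnwtyrqv" becomes "zudtq".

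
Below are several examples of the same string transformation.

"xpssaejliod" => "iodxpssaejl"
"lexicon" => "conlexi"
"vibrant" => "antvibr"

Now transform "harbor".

Rule — move the last 3 characters to the front (rotate right by 3).
So "harbor" becomes "borhar".

borhar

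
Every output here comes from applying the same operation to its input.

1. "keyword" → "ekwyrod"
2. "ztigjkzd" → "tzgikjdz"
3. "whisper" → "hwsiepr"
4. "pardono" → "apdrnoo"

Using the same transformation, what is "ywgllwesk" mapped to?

Rule — swap each adjacent pair of characters (1↔2, 3↔4, ...).
So "ywgllwesk" becomes "wylgwlsek".

wylgwlsek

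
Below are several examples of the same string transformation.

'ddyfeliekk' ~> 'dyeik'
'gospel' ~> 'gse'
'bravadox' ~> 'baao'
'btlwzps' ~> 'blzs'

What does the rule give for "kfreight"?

Each output is the input with this applied: keep every other character starting from the first (positions 1st, 3rd, 5th, ...).
"kfreight" → "krih".

krih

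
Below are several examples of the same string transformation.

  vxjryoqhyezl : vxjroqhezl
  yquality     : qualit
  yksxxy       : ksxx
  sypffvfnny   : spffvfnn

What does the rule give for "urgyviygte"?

urgvigte

The pattern: remove every "y".
Doing the same to "urgyviygte": "urgvigte".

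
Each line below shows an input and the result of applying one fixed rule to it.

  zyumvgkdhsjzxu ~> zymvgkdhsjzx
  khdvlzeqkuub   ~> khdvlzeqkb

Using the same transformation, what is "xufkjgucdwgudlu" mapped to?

The rule is to remove every "u".
Doing the same to "xufkjgucdwgudlu": "xfkjgcdwgdl".

xfkjgcdwgdl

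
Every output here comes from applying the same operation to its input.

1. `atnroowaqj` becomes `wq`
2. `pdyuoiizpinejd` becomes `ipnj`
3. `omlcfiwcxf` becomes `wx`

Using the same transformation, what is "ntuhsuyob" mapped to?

The transformation: keep every other character starting from the first (positions 1st, 3rd, 5th, ...), then delete the first 3 characters.
Working it through for "ntuhsuyob": intermediate "nusyb", final "yb".
(Check on "atnroowaqj": → "anowq" → "wq" ✓)

yb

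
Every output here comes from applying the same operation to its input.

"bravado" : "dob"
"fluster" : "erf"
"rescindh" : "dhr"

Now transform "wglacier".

The rule is to move the first character to the end, then keep only the last 3 characters.
On "wglacier": the first step gives "glacierw", and the second then gives "erw".

erw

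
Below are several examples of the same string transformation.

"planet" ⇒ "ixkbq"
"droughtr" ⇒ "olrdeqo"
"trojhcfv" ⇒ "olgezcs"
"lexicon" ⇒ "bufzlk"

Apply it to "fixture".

fuqrob

Each output is the input with this applied: shift every letter 3 places backward in the alphabet (wrapping around), then delete the first character.
Working it through for "fixture": intermediate "cfuqrob", final "fuqrob".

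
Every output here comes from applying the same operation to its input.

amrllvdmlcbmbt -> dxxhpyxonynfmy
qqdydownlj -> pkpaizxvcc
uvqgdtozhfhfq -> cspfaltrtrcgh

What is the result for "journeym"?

gdzqkyva

In each case the input is transformed by: move the first 2 characters to the end (rotate left by 2), then shift every letter 12 places forward in the alphabet (wrapping around).
On "journeym": the first step gives "urneymjo", and the second then gives "gdzqkyva".
(Check on "uvqgdtozhfhfq": → "qgdtozhfhfquv" → "cspfaltrtrcgh" ✓)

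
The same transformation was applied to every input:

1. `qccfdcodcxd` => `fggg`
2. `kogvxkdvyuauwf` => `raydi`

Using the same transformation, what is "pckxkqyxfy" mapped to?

What's happening: shift every letter 3 places forward in the alphabet (wrapping around), then keep one character in every 3, starting at position 2 (positions 2nd, 5th, 8th, ...).
"pckxkqyxfy" → "fna".

fna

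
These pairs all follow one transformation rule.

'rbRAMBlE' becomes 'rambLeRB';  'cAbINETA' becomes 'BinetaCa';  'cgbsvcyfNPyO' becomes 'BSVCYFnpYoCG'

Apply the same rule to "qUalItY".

ALiTyQu

Looking at the pairs, the operation is to flip the case of every letter, then move the first 2 characters to the end (rotate left by 2).
Starting from "qUalItY": after the first operation, "QuALiTy"; after the second, "ALiTyQu".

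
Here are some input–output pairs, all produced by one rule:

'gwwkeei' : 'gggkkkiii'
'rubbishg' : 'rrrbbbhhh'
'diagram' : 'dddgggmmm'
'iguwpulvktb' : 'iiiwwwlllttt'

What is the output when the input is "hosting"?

hhhtttggg

The pattern: keep one character in every 3, starting at position 1 (positions 1st, 4th, 7th, ...), then repeat every character 3 times.
Starting from "hosting": after the first operation, "htg"; after the second, "hhhtttggg".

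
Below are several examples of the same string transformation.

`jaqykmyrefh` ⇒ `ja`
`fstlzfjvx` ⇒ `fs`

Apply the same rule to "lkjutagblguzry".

lk

The transformation: keep only the first 2 characters.
For "lkjutagblguzry" the result is "lk".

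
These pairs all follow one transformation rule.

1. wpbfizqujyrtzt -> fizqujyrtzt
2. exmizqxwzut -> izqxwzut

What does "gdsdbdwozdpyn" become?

dbdwozdpyn

Rule — delete the first 3 characters.
Doing the same to "gdsdbdwozdpyn": "dbdwozdpyn".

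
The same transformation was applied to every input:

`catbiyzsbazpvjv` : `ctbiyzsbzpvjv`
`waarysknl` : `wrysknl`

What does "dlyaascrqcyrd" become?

dlyscrqcyrd

What's happening: remove every "a".
For "dlyaascrqcyrd" the result is "dlyscrqcyrd".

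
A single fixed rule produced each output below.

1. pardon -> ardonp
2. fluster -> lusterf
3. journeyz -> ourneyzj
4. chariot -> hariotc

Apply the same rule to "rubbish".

ubbishr

What's happening: move the first character to the end.
For "rubbish" the result is "ubbishr".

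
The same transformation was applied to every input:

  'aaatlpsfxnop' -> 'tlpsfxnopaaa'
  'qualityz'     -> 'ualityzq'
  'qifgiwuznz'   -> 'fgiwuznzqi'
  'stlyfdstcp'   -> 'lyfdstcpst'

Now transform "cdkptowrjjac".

ptowrjjaccdk

The pattern: move the last 3 characters to the front (rotate right by 3), then swap the front and back halves of the string.
For "cdkptowrjjac", step one produces "jaccdkptowrj"; step two turns that into "ptowrjjaccdk".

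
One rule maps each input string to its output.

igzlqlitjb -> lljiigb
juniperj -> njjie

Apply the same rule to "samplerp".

pmlea

What's happening: sort the characters into reverse alphabetical order, then delete the first 3 characters.
Working it through for "samplerp": intermediate "srppmlea", final "pmlea".
(Check on "juniperj": → "urpnjjie" → "njjie" ✓)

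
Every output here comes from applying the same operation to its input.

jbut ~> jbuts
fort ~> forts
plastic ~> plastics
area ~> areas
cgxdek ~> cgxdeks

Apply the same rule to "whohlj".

Each output is the input with this applied: append "s".
So "whohlj" becomes "whohljs".

whohljs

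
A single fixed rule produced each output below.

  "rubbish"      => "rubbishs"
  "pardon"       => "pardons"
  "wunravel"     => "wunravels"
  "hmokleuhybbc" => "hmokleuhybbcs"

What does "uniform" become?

uniforms

What's happening: append "s".
Doing the same to "uniform": "uniforms".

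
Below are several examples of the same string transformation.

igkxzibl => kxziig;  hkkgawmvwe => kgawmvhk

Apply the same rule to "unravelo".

raveun

Rule — delete the last 2 characters, then move the first 2 characters to the end (rotate left by 2).
On "unravelo": the first step gives "unrave", and the second then gives "raveun".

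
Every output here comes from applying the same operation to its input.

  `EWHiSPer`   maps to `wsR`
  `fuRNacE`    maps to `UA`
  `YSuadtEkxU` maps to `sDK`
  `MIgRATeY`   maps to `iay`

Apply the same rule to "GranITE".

Ri

The transformation: flip the case of every letter, then keep one character in every 3, starting at position 2 (positions 2nd, 5th, 8th, ...).
On "GranITE": the first step gives "gRANite", and the second then gives "Ri".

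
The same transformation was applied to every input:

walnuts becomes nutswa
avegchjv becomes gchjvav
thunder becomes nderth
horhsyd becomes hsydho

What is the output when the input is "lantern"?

The pattern: move the first 2 characters to the end (rotate left by 2), then delete the first character.
Applying both steps to "lantern": "nternla", then "ternla".

ternla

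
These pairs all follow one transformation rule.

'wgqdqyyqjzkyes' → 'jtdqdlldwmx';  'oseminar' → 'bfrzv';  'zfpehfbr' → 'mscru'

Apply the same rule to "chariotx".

punev

In each case the input is transformed by: shift every letter 13 places forward in the alphabet (wrapping around) — i.e. ROT13, then delete the last 3 characters.
Working it through for "chariotx": intermediate "punevbgk", final "punev".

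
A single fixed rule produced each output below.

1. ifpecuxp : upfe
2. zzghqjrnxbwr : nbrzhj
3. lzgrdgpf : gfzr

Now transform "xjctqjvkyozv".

Rule — swap the front and back halves of the string, then keep every other character starting from the second (positions 2nd, 4th, 6th, ...).
Working it through for "xjctqjvkyozv": intermediate "vkyozvxjctqj", final "kovjtj".

kovjtj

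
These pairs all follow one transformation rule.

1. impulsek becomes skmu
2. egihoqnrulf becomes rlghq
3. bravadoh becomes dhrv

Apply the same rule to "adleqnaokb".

Looking at the pairs, the operation is to keep every other character starting from the second (positions 2nd, 4th, 6th, ...), then move the last 2 characters to the front (rotate right by 2).
Working it through for "adleqnaokb": intermediate "denob", final "obden".

obden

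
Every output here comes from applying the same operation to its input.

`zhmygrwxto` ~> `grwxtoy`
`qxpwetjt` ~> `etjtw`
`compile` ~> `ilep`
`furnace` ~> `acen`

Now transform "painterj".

Looking at the pairs, the operation is to delete the first 3 characters, then move the first character to the end.
On "painterj": the first step gives "nterj", and the second then gives "terjn".

terjn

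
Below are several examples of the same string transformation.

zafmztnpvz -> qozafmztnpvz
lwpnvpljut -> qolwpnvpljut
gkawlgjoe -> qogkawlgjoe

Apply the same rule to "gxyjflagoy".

What's happening: prepend "qo".
On "gxyjflagoy" that produces "qogxyjflagoy".

qogxyjflagoy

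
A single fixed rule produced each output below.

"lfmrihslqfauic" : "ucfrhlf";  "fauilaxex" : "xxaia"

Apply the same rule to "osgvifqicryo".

rosvfi

The transformation: move the last 3 characters to the front (rotate right by 3), then keep every other character starting from the first (positions 1st, 3rd, 5th, ...).
Applying both steps to "osgvifqicryo": "ryoosgvifqic", then "rosvfi".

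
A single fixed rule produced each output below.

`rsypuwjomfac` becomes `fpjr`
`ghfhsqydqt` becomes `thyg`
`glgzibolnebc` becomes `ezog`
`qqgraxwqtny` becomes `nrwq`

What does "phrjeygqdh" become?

hjgp

What's happening: keep one character in every 3, starting at position 1 (positions 1st, 4th, 7th, ...), then swap the first and last characters.
"phrjeygqdh" → "pjgh" → "hjgp".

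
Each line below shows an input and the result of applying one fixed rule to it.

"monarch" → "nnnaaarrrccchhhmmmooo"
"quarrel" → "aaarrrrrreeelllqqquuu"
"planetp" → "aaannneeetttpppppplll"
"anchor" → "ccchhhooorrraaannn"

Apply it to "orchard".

ccchhhaaarrrdddooorrr

In each case the input is transformed by: move the first 2 characters to the end (rotate left by 2), then repeat every character 3 times.
Working it through for "orchard": intermediate "chardor", final "ccchhhaaarrrdddooorrr".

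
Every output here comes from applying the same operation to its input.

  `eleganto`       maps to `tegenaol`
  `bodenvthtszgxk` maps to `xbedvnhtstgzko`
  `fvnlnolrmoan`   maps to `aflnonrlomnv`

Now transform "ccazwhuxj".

jczahwxuc

The rule is to swap each adjacent pair of characters (1↔2, 3↔4, ...), then swap the first and last characters.
Working it through for "ccazwhuxj": intermediate "cczahwxuj", final "jczahwxuc".
(Check on "fvnlnolrmoan": → "vflnonrlomna" → "aflnonrlomnv" ✓)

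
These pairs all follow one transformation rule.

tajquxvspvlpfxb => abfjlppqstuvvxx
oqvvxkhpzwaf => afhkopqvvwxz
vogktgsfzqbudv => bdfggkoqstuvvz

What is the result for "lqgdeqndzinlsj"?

Rule — sort the characters into alphabetical order.
Doing the same to "lqgdeqndzinlsj": "ddegijllnnqqsz".

ddegijllnnqqsz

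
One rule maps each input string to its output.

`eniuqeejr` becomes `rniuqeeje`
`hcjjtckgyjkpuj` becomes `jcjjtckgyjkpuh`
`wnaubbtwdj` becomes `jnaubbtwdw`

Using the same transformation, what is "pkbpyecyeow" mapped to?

The pattern: swap the first and last characters.
Doing the same to "pkbpyecyeow": "wkbpyecyeop".

wkbpyecyeop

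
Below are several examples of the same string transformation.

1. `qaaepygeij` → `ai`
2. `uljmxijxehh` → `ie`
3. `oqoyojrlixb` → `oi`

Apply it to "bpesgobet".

eo

What's happening: keep one character in every 3, starting at position 3 (positions 3rd, 6th, 9th, ...), then keep only the vowels.
"bpesgobet" → "eot" → "eo".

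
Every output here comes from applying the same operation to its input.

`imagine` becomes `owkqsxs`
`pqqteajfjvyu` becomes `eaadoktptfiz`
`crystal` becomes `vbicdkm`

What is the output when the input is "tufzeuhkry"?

iepjoerubd

In each case the input is transformed by: shift every letter 10 places forward in the alphabet (wrapping around), then swap the first and last characters.
"tufzeuhkry" → "depjoerubi" → "iepjoerubd".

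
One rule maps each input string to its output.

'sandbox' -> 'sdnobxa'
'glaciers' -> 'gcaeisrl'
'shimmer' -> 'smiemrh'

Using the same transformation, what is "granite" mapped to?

Rule — swap each adjacent pair of characters (1↔2, 3↔4, ...), then move the first character to the end.
"granite" → "rgnatie" → "gnatier".

gnatier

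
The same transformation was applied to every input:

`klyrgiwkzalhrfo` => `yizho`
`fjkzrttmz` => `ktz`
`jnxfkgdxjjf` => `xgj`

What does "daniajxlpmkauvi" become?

Each output is the input with this applied: keep one character in every 3, starting at position 3 (positions 3rd, 6th, 9th, ...).
Doing the same to "daniajxlpmkauvi": "njpai".

njpai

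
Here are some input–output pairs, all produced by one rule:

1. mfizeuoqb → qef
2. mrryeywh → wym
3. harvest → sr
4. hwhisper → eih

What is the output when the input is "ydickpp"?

Looking at the pairs, the operation is to reverse the string, then keep one character in every 3, starting at position 2 (positions 2nd, 5th, 8th, ...).
Starting from "ydickpp": after the first operation, "ppkcidy"; after the second, "pi".

pi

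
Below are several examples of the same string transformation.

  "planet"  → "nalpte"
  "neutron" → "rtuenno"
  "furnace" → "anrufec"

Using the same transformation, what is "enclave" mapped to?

alcneev

Rule — reverse the string, then move the first 2 characters to the end (rotate left by 2).
Applying both steps to "enclave": "evalcne", then "alcneev".
(Check on "furnace": → "ecanruf" → "anrufec" ✓)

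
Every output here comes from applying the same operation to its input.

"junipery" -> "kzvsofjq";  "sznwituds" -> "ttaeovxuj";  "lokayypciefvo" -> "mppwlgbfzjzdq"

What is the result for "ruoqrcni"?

sjvopdrs

What's happening: shift every letter 1 place forward in the alphabet (wrapping around), then take characters alternately from the front and the back (1st, last, 2nd, 2nd-last, ...).
"ruoqrcni" → "svprsdoj" → "sjvopdrs".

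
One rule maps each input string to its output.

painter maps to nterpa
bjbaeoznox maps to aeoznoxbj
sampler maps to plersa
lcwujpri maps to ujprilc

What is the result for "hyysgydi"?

sgydihy

The rule is to move the first 2 characters to the end (rotate left by 2), then delete the first character.
Applying that to "hyysgydi" gives "sgydihy".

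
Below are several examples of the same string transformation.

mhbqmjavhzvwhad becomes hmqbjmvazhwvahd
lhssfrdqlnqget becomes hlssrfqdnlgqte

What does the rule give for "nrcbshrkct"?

The rule is to swap each adjacent pair of characters (1↔2, 3↔4, ...).
For "nrcbshrkct" the result is "rnbchskrtc".

rnbchskrtc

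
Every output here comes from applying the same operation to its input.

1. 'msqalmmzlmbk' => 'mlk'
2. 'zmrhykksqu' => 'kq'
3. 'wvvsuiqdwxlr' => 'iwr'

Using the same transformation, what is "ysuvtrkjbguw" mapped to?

What's happening: delete the first 3 characters, then keep one character in every 3, starting at position 3 (positions 3rd, 6th, 9th, ...).
Working it through for "ysuvtrkjbguw": intermediate "vtrkjbguw", final "rbw".

rbw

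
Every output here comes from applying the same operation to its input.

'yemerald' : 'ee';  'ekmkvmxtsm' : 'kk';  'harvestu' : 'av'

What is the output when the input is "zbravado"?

Rule — keep every other character starting from the second (positions 2nd, 4th, 6th, ...), then keep only the first 2 characters.
On "zbravado": the first step gives "baao", and the second then gives "ba".
(Check on "ekmkvmxtsm": → "kkmtm" → "kk" ✓)

ba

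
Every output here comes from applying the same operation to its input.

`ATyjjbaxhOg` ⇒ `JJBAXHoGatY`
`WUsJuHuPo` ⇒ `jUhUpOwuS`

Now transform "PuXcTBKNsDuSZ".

What's happening: flip the case of every letter, then move the first 3 characters to the end (rotate left by 3).
"PuXcTBKNsDuSZ" → "pUxCtbknSdUsz" → "CtbknSdUszpUx".

CtbknSdUszpUx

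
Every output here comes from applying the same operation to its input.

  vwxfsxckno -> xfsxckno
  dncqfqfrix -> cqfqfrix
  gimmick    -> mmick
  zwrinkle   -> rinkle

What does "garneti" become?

What's happening: delete the first 2 characters.
"garneti" → "rneti".

rneti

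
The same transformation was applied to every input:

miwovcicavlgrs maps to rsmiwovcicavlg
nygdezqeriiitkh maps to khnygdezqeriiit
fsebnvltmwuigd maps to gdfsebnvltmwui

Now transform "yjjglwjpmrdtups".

psyjjglwjpmrdtu

Each output is the input with this applied: move the last 2 characters to the front (rotate right by 2).
Applying that to "yjjglwjpmrdtups" gives "psyjjglwjpmrdtu".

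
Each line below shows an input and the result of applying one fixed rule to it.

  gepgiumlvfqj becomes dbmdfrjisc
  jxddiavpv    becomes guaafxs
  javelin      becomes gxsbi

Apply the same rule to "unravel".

rkoxs

The pattern: delete the last 2 characters, then shift every letter 3 places backward in the alphabet (wrapping around).
For "unravel", step one produces "unrav"; step two turns that into "rkoxs".
(Check on "gepgiumlvfqj": → "gepgiumlvf" → "dbmdfrjisc" ✓)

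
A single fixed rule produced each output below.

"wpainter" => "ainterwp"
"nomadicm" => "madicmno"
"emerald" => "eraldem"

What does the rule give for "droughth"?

The rule is to move the first 2 characters to the end (rotate left by 2).
So "droughth" becomes "oughthdr".

oughthdr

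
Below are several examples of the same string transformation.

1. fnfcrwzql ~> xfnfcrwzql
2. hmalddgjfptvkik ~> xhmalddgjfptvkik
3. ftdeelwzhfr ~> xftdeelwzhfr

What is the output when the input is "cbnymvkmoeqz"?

xcbnymvkmoeqz

Looking at the pairs, the operation is to prepend "x".
On "cbnymvkmoeqz" that produces "xcbnymvkmoeqz".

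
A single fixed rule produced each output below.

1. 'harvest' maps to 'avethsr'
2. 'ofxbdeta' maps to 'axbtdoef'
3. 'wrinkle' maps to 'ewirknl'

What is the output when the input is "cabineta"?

In each case the input is transformed by: sort the characters into alphabetical order, then take characters alternately from the front and the back (1st, last, 2nd, 2nd-last, ...).
Doing the same to "cabineta": "atanbice".

atanbice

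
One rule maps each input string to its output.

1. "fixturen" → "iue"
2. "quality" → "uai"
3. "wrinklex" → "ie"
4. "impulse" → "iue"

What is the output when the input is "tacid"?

ai

Looking at the pairs, the operation is to keep only the vowels.
Applying that to "tacid" gives "ai".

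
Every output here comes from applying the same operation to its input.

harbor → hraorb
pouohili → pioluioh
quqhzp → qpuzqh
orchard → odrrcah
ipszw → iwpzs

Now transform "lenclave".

Rule — take characters alternately from the front and the back (1st, last, 2nd, 2nd-last, ...).
"lenclave" → "leevnacl".

leevnacl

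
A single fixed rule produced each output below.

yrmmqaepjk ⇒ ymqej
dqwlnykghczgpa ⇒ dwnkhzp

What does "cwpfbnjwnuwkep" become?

cpbjnwe

Rule — keep every other character starting from the first (positions 1st, 3rd, 5th, ...).
"cwpfbnjwnuwkep" → "cpbjnwe".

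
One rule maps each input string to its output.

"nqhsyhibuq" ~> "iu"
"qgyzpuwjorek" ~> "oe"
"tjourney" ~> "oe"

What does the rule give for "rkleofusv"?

In each case the input is transformed by: keep every other character starting from the first (positions 1st, 3rd, 5th, ...), then keep only the vowels.
On "rkleofusv": the first step gives "rlouv", and the second then gives "ou".

ou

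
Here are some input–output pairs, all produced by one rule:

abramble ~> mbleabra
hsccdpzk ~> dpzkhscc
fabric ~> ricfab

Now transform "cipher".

hercip

The pattern: swap the front and back halves of the string.
"cipher" → "hercip".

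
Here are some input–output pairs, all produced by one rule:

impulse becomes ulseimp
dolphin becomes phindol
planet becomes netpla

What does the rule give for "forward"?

In each case the input is transformed by: move the first 3 characters to the end (rotate left by 3).
Applying that to "forward" gives "wardfor".

wardfor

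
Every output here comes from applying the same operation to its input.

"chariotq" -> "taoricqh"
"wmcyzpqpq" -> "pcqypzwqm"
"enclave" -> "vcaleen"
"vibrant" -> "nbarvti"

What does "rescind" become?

nsicrde

The transformation: take characters alternately from the front and the back (1st, last, 2nd, 2nd-last, ...), then move the first 3 characters to the end (rotate left by 3).
"rescind" → "rdensic" → "nsicrde".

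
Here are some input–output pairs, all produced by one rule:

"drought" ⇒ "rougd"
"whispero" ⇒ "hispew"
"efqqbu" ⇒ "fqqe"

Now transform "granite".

ranig

The pattern: delete the last 2 characters, then move the first character to the end.
Working it through for "granite": intermediate "grani", final "ranig".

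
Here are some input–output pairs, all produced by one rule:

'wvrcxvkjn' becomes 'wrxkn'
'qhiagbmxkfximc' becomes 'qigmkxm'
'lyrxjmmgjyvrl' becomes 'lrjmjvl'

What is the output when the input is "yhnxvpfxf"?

The pattern: keep every other character starting from the first (positions 1st, 3rd, 5th, ...).
Applying that to "yhnxvpfxf" gives "ynvff".

ynvff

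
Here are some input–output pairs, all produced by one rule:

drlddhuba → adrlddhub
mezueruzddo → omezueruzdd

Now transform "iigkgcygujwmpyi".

The rule is to move the last character to the front.
On "iigkgcygujwmpyi" that produces "iiigkgcygujwmpy".

iiigkgcygujwmpy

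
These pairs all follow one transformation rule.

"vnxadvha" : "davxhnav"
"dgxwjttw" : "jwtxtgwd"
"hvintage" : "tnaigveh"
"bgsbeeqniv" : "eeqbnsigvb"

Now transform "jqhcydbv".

Rule — swap the front and back halves of the string, then take characters alternately from the front and the back (1st, last, 2nd, 2nd-last, ...).
For "jqhcydbv", step one produces "ydbvjqhc"; step two turns that into "ycdhbqvj".

ycdhbqvj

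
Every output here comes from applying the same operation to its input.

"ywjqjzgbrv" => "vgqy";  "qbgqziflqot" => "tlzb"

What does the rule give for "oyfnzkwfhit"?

tfzy

The rule is to reverse the string, then keep one character in every 3, starting at position 1 (positions 1st, 4th, 7th, ...).
On "oyfnzkwfhit": the first step gives "tihfwkznfyo", and the second then gives "tfzy".
(Check on "qbgqziflqot": → "toqlfizqgbq" → "tlzb" ✓)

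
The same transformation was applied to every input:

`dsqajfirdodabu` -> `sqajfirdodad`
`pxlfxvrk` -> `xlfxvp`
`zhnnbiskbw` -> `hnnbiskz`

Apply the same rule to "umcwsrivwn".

mcwsrivu

The transformation: delete the last 2 characters, then move the first character to the end.
On "umcwsrivwn": the first step gives "umcwsriv", and the second then gives "mcwsrivu".
(Check on "zhnnbiskbw": → "zhnnbisk" → "hnnbiskz" ✓)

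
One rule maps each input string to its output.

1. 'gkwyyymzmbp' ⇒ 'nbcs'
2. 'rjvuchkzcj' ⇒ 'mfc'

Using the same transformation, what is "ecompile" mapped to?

In each case the input is transformed by: keep one character in every 3, starting at position 2 (positions 2nd, 5th, 8th, ...), then shift every letter 3 places forward in the alphabet (wrapping around).
Starting from "ecompile": after the first operation, "cpe"; after the second, "fsh".

fsh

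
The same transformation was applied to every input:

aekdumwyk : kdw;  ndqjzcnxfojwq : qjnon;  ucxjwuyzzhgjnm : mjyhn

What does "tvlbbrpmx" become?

xbp

Looking at the pairs, the operation is to swap the first and last characters, then keep one character in every 3, starting at position 1 (positions 1st, 4th, 7th, ...).
Applying both steps to "tvlbbrpmx": "xvlbbrpmt", then "xbp".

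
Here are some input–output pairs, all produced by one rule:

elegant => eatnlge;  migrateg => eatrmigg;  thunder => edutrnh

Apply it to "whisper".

hewsrpi

What's happening: sort the characters into reverse alphabetical order, then move the last 2 characters to the front (rotate right by 2).
Working it through for "whisper": intermediate "wsrpihe", final "hewsrpi".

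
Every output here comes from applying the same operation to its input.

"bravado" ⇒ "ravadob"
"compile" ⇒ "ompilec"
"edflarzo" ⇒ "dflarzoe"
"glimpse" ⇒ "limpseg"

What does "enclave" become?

nclavee

Each output is the input with this applied: move the first character to the end.
Applying that to "enclave" gives "nclavee".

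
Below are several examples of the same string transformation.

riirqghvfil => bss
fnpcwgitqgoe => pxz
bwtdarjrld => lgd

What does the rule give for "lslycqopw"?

Rule — shift every letter 10 places forward in the alphabet (wrapping around), then keep only the first 3 characters.
Working it through for "lslycqopw": intermediate "vcvimayzg", final "vcv".

vcv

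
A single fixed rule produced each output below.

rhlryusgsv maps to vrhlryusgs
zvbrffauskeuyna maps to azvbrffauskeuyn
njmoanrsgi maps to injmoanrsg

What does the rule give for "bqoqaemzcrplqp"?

The pattern: move the last character to the front.
So "bqoqaemzcrplqp" becomes "pbqoqaemzcrplq".

pbqoqaemzcrplq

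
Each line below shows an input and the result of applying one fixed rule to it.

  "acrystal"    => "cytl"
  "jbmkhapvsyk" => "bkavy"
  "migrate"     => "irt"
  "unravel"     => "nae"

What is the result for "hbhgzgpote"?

bggoe

In each case the input is transformed by: keep every other character starting from the second (positions 2nd, 4th, 6th, ...).
Applying that to "hbhgzgpote" gives "bggoe".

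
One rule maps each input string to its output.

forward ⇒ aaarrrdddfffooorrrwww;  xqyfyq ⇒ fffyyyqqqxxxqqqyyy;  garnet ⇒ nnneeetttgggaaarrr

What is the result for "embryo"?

Rule — move the last 3 characters to the front (rotate right by 3), then repeat every character 3 times.
Starting from "embryo": after the first operation, "ryoemb"; after the second, "rrryyyoooeeemmmbbb".

rrryyyoooeeemmmbbb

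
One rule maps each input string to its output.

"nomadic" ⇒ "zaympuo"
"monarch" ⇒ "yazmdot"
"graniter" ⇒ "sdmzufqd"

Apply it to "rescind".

dqeouzp

The transformation: shift every letter 12 places forward in the alphabet (wrapping around).
For "rescind" the result is "dqeouzp".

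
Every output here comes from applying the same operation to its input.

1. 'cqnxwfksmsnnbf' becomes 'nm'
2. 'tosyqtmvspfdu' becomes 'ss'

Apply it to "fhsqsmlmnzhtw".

Rule — keep every other character starting from the first (positions 1st, 3rd, 5th, ...), then keep one character in every 3, starting at position 2 (positions 2nd, 5th, 8th, ...).
Working it through for "fhsqsmlmnzhtw": intermediate "fsslnhw", final "sn".

sn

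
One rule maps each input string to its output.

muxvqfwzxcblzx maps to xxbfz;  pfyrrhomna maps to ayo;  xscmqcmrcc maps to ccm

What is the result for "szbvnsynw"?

The rule is to take characters alternately from the front and the back (1st, last, 2nd, 2nd-last, ...), then keep one character in every 3, starting at position 2 (positions 2nd, 5th, 8th, ...).
Doing the same to "szbvnsynw": "wbs".

wbs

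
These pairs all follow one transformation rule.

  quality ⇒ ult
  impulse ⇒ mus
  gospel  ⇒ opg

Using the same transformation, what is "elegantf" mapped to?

The transformation: swap the first and last characters, then keep every other character starting from the second (positions 2nd, 4th, 6th, ...).
On "elegantf": the first step gives "flegante", and the second then gives "lgne".

lgne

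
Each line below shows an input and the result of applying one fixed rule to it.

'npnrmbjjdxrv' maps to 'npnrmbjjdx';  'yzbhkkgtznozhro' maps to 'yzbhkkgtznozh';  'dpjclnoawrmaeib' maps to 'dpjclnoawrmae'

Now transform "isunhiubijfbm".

isunhiubijf

In each case the input is transformed by: delete the last 2 characters.
For "isunhiubijfbm" the result is "isunhiubijf".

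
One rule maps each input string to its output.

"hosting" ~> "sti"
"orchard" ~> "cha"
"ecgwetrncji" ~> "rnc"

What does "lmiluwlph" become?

Looking at the pairs, the operation is to move the last 2 characters to the front (rotate right by 2), then keep only the last 3 characters.
Applying both steps to "lmiluwlph": "phlmiluwl", then "uwl".
(Check on "hosting": → "nghosti" → "sti" ✓)

uwl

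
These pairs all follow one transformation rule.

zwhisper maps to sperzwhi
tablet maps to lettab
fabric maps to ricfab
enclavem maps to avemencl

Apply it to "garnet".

netgar

Looking at the pairs, the operation is to swap the front and back halves of the string.
On "garnet" that produces "netgar".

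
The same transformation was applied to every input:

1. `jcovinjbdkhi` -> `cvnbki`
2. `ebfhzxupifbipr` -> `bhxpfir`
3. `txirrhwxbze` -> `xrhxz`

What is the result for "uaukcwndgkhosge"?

akwdkog

Rule — keep every other character starting from the second (positions 2nd, 4th, 6th, ...).
For "uaukcwndgkhosge" the result is "akwdkog".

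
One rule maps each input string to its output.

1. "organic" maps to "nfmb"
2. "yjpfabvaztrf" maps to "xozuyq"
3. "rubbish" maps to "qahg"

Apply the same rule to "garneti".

Each output is the input with this applied: shift every letter 1 place backward in the alphabet (wrapping around), then keep every other character starting from the first (positions 1st, 3rd, 5th, ...).
On "garneti": the first step gives "fzqmdsh", and the second then gives "fqdh".

fqdh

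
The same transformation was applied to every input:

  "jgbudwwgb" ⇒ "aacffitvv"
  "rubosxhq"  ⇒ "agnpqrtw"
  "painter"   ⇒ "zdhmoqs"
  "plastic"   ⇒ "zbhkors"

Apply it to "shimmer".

The transformation: sort the characters into alphabetical order, then shift every letter 1 place backward in the alphabet (wrapping around).
For "shimmer", step one produces "ehimmrs"; step two turns that into "dghllqr".

dghllqr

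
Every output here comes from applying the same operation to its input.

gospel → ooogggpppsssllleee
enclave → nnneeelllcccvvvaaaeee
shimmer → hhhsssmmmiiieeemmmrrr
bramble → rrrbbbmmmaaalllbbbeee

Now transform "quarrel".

uuuqqqrrraaaeeerrrlll

What's happening: swap each adjacent pair of characters (1↔2, 3↔4, ...), then repeat every character 3 times.
Applying both steps to "quarrel": "uqraerl", then "uuuqqqrrraaaeeerrrlll".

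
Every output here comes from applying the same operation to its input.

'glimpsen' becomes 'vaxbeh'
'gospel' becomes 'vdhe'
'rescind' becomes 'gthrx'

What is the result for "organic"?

dgvpc

Rule — shift every letter 11 places backward in the alphabet (wrapping around), then delete the last 2 characters.
"organic" → "dgvpc".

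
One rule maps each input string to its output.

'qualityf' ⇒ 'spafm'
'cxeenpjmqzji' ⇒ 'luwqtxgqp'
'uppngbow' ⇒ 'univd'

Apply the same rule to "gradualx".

kbhse

The transformation: shift every letter 7 places forward in the alphabet (wrapping around), then delete the first 3 characters.
On "gradualx": the first step gives "nyhkbhse", and the second then gives "kbhse".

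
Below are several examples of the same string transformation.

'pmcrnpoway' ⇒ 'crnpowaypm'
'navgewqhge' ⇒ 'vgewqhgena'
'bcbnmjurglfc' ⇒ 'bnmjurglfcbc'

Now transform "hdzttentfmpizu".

zttentfmpizuhd

Each output is the input with this applied: move the first 2 characters to the end (rotate left by 2).
For "hdzttentfmpizu" the result is "zttentfmpizuhd".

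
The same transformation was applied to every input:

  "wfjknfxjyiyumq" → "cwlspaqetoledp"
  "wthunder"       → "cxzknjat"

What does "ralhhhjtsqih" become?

xngorwnynznp

The rule is to take characters alternately from the front and the back (1st, last, 2nd, 2nd-last, ...), then shift every letter 6 places forward in the alphabet (wrapping around).
Working it through for "ralhhhjtsqih": intermediate "rhailqhshthj", final "xngorwnynznp".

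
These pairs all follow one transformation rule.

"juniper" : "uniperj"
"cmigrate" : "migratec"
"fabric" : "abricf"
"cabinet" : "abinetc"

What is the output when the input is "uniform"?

niformu

Each output is the input with this applied: move the first character to the end.
Doing the same to "uniform": "niformu".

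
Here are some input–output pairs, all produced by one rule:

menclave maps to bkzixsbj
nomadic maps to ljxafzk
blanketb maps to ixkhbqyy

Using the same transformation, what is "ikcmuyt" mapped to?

hzjrvqf

Looking at the pairs, the operation is to shift every letter 3 places backward in the alphabet (wrapping around), then move the first character to the end.
Starting from "ikcmuyt": after the first operation, "fhzjrvq"; after the second, "hzjrvqf".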